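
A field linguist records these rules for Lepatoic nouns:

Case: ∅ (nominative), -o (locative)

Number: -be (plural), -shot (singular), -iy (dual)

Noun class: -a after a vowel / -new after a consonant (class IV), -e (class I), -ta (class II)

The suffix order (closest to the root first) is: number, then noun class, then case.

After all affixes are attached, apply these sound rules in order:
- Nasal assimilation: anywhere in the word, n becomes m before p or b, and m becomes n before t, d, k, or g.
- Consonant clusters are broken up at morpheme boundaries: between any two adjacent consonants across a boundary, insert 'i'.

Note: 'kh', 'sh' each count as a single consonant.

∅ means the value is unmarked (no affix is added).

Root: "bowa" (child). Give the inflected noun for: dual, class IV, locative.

Attach number dual -iy → bowaiy.
Attach noun class class IV -new (after consonant 'y') → bowaiynew.
Attach case locative -o → bowaiynewo.
Nasal assimilation: no change.
Apply epenthesis: bowaiynewo → bowaiyinewo.

bowaiyinewo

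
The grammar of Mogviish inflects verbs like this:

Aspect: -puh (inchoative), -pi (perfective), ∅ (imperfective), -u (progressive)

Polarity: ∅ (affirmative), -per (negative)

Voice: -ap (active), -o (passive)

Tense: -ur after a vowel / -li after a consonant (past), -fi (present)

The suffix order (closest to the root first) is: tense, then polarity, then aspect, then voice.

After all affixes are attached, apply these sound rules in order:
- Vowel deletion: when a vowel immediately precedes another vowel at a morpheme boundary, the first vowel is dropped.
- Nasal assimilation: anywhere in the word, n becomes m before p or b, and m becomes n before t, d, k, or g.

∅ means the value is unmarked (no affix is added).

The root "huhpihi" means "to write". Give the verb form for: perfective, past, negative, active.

Attach tense past -ur (after vowel 'i') → huhpihiur.
Attach polarity negative -per → huhpihiurper.
Attach aspect perfective -pi → huhpihiurperpi.
Attach voice active -ap → huhpihiurperpiap.
Apply vowel deletion: huhpihiurperpiap → huhpihurperpap.
Nasal assimilation: no change.

huhpihurperpap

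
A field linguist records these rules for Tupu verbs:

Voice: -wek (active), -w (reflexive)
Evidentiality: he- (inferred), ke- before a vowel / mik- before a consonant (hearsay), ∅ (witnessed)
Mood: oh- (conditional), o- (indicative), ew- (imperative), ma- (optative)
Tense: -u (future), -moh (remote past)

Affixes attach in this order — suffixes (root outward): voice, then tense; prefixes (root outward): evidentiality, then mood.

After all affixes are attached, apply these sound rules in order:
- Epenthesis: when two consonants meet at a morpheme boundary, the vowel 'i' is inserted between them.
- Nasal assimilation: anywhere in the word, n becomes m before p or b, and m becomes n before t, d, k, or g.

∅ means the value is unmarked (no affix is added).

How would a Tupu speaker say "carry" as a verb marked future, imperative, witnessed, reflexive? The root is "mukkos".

Attach voice reflexive -w → mukkosw.
Attach tense future -u → mukkoswu.
evidentiality = witnessed: zero marking, form stays mukkoswu.
Attach mood imperative ew- → ewmukkoswu.
Apply epenthesis: ewmukkoswu → ewimukkosiwu.
Nasal assimilation: no change.

ewimukkosiwu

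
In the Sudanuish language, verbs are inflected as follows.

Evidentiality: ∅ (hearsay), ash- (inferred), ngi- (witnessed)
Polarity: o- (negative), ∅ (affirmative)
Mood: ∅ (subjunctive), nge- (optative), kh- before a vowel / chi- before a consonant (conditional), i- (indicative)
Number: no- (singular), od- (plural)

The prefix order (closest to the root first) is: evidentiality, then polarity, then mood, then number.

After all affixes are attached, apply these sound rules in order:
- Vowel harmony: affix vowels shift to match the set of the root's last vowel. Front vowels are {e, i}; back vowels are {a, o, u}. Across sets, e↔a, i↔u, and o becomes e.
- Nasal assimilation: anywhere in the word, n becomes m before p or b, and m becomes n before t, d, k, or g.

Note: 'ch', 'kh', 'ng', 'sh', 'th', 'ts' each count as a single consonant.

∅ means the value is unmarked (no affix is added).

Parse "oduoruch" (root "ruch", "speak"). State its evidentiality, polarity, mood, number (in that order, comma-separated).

hearsay, negative, indicative, plural

Segment: od-i-o-ruch.
evidentiality: ∅ → hearsay.
polarity: o- → negative.
mood: i- → indicative.
number: od- → plural.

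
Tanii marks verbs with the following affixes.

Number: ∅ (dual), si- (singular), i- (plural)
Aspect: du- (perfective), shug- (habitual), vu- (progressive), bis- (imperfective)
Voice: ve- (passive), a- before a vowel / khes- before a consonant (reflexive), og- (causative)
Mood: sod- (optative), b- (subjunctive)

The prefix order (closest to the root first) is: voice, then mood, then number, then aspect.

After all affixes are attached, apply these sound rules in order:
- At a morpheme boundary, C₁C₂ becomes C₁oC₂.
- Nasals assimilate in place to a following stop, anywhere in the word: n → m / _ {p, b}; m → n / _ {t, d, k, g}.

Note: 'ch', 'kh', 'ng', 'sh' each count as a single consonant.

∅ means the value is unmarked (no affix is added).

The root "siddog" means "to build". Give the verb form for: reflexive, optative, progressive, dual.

Attach voice reflexive khes- (before consonant 's') → khessiddog.
Attach mood optative sod- → sodkhessiddog.
number = dual: zero marking, form stays sodkhessiddog.
Attach aspect progressive vu- → vusodkhessiddog.
Apply epenthesis: vusodkhessiddog → vusodokhesosiddog.
Nasal assimilation: no change.

vusodokhesosiddog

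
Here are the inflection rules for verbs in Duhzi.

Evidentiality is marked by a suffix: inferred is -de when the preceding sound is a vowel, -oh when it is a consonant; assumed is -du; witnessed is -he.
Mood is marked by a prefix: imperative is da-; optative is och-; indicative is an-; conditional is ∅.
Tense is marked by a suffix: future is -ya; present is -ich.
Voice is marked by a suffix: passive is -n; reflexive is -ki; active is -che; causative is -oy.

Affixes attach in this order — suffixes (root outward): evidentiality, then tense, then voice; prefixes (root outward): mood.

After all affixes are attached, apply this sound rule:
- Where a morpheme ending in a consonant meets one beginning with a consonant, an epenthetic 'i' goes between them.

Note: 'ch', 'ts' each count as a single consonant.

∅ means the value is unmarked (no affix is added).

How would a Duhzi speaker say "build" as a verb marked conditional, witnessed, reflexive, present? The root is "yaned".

yanediheichiki

mood = conditional: zero marking, form stays yaned.
Attach evidentiality witnessed -he → yanedhe.
Attach tense present -ich → yanedheich.
Attach voice reflexive -ki → yanedheichki.
Apply epenthesis: yanedheichki → yanediheichiki.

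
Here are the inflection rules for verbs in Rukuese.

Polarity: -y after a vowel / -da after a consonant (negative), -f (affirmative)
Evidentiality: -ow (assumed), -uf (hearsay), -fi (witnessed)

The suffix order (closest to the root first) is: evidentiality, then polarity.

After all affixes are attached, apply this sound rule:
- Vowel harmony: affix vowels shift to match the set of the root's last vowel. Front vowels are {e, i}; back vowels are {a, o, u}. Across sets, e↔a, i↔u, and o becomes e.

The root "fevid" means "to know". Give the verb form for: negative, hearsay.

fevidifde

Attach evidentiality hearsay -uf → feviduf.
Attach polarity negative -da (after consonant 'f') → fevidufda.
Apply vowel harmony: fevidufda → fevidifde.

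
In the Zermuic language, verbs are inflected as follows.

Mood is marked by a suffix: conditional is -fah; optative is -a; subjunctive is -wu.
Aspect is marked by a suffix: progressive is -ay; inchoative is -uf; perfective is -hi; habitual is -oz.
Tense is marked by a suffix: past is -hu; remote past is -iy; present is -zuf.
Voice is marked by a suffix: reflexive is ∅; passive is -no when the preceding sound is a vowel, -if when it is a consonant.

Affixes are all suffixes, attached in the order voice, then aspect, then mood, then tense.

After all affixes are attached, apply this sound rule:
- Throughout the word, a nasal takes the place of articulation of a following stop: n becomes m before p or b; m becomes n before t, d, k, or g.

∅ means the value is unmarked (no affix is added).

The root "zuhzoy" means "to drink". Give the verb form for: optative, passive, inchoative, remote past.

zuhzoyifufaiy

Attach voice passive -if (after consonant 'y') → zuhzoyif.
Attach aspect inchoative -uf → zuhzoyifuf.
Attach mood optative -a → zuhzoyifufa.
Attach tense remote past -iy → zuhzoyifufaiy.
Nasal assimilation: no change.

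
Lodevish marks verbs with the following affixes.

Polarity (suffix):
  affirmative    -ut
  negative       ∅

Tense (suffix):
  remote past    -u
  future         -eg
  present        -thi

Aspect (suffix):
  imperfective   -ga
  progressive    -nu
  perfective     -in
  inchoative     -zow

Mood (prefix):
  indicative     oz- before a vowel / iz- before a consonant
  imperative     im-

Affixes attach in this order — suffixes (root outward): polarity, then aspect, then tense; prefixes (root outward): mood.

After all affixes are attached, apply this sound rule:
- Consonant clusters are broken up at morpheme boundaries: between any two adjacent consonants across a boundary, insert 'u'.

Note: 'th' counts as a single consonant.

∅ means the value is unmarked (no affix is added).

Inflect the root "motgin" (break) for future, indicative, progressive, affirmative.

Attach polarity affirmative -ut → motginut.
Attach mood indicative iz- (before consonant 'm') → izmotginut.
Attach aspect progressive -nu → izmotginutnu.
Attach tense future -eg → izmotginutnueg.
Apply epenthesis: izmotginutnueg → izumotginutunueg.

izumotginutunueg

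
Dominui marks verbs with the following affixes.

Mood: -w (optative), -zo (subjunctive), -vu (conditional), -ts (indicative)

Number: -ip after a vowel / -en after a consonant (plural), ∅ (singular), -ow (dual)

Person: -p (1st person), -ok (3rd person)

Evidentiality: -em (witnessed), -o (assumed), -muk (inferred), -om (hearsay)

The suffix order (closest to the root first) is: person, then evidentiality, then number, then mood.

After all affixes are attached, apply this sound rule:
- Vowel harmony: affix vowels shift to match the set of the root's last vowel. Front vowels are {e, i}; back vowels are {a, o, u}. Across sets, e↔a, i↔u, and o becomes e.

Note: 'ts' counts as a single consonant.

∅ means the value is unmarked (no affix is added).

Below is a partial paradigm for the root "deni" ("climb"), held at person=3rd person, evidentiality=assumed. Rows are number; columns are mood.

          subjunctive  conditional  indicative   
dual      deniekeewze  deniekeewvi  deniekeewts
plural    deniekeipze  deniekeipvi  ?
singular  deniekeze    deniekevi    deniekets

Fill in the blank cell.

deniekeipts

Attach person 3rd person -ok → deniok.
Attach evidentiality assumed -o → denioko.
Attach number plural -ip (after vowel 'o') → deniokoip.
Attach mood indicative -ts → deniokoipts.
Apply vowel harmony: deniokoipts → deniekeipts.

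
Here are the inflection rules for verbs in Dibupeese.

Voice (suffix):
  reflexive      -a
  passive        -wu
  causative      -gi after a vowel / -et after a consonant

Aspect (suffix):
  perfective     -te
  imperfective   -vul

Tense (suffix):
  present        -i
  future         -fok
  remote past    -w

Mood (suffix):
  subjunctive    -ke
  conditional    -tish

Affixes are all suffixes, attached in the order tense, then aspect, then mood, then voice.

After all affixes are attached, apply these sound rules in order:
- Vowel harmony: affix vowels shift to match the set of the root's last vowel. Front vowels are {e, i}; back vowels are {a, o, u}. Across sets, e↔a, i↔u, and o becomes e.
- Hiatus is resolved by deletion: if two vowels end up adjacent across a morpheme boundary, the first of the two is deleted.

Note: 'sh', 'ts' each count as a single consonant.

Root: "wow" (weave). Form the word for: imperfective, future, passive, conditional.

wowfokvultushwu

Attach tense future -fok → wowfok.
Attach aspect imperfective -vul → wowfokvul.
Attach mood conditional -tish → wowfokvultish.
Attach voice passive -wu → wowfokvultishwu.
Apply vowel harmony: wowfokvultishwu → wowfokvultushwu.
Vowel deletion: no change.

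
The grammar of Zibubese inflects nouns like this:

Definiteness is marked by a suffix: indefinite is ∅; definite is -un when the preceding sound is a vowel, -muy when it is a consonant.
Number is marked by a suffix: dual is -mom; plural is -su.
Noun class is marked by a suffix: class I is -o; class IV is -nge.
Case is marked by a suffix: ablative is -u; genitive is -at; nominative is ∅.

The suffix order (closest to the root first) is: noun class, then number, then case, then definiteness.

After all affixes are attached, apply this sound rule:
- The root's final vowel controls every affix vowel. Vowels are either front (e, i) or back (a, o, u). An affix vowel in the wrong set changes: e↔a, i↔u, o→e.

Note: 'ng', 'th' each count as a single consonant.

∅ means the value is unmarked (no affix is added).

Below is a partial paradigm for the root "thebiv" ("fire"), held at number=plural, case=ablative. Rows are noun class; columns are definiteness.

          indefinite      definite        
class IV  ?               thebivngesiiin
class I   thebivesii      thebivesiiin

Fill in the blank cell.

Attach noun class class IV -nge → thebivnge.
Attach number plural -su → thebivngesu.
Attach case ablative -u → thebivngesuu.
definiteness = indefinite: zero marking, form stays thebivngesuu.
Apply vowel harmony: thebivngesuu → thebivngesii.

thebivngesii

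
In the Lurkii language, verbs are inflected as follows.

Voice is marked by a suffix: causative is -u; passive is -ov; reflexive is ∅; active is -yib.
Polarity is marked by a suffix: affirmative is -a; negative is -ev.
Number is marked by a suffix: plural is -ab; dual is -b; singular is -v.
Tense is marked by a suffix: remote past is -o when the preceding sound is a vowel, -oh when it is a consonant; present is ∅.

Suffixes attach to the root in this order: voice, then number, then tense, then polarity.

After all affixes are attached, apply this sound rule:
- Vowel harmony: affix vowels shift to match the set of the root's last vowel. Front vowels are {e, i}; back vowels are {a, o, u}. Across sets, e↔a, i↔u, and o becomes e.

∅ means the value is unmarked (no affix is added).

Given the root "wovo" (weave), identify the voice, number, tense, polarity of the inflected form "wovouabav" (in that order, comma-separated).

causative, plural, present, negative

Segment: wovo-u-ab-ev.
voice: -u → causative.
number: -ab → plural.
tense: ∅ → present.
polarity: -ev → negative.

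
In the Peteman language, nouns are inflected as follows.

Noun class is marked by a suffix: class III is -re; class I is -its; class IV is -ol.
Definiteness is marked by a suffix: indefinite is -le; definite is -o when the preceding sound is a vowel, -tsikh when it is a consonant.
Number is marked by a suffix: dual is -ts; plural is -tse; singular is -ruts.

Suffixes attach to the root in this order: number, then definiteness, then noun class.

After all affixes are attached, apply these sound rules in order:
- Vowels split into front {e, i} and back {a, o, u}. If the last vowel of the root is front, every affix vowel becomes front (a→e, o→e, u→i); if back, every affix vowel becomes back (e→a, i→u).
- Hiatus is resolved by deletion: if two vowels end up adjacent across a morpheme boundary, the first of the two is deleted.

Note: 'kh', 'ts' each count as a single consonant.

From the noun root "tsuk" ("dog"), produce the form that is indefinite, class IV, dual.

tsuktslol

Attach number dual -ts → tsukts.
Attach definiteness indefinite -le → tsuktsle.
Attach noun class class IV -ol → tsuktsleol.
Apply vowel harmony: tsuktsleol → tsuktslaol.
Apply vowel deletion: tsuktslaol → tsuktslol.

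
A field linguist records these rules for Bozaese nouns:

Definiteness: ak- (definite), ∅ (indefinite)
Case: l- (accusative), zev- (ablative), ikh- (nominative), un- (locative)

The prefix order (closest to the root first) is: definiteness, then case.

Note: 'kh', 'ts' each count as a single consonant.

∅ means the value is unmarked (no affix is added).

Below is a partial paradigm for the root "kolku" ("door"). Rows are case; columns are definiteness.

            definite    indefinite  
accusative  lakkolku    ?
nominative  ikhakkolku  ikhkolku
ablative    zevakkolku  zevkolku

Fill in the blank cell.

definiteness = indefinite: zero marking, form stays kolku.
Attach case accusative l- → lkolku.

lkolku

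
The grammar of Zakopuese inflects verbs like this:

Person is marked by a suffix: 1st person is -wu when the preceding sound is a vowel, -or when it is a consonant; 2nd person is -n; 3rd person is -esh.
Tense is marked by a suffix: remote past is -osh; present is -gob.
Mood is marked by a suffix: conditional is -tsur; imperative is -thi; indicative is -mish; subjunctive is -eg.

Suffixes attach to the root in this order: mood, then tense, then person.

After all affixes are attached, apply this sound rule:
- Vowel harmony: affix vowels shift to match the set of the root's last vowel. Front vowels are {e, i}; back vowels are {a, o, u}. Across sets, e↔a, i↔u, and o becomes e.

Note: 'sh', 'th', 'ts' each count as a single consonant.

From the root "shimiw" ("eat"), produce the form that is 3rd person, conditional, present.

shimiwtsirgebesh

Attach mood conditional -tsur → shimiwtsur.
Attach tense present -gob → shimiwtsurgob.
Attach person 3rd person -esh → shimiwtsurgobesh.
Apply vowel harmony: shimiwtsurgobesh → shimiwtsirgebesh.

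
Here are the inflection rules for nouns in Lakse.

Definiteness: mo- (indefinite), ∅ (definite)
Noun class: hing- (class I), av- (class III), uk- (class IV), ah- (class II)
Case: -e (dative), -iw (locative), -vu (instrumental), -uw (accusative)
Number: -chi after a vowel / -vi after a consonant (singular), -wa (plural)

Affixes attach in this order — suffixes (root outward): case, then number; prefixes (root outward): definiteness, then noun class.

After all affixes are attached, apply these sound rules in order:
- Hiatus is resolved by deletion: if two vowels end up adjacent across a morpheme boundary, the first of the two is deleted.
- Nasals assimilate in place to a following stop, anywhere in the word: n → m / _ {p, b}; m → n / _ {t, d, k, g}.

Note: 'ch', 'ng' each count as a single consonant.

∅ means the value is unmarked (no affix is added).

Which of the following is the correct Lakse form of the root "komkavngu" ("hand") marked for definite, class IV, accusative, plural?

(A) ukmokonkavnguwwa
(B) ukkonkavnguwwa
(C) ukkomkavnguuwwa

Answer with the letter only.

Attach case accusative -uw → komkavnguuw.
Attach number plural -wa → komkavnguuwwa.
definiteness = definite: zero marking, form stays komkavnguuwwa.
Attach noun class class IV uk- → ukkomkavnguuwwa.
Apply vowel deletion: ukkomkavnguuwwa → ukkomkavnguwwa.
Apply nasal assimilation: ukkomkavnguwwa → ukkonkavnguwwa.
So the correct form is ukkonkavnguwwa, option (B).
(C) ukkomkavnguuwwa is wrong: it fails to apply the sound rule(s).
(A) ukmokonkavnguwwa is wrong: it uses indefinite instead of definite for definiteness.

B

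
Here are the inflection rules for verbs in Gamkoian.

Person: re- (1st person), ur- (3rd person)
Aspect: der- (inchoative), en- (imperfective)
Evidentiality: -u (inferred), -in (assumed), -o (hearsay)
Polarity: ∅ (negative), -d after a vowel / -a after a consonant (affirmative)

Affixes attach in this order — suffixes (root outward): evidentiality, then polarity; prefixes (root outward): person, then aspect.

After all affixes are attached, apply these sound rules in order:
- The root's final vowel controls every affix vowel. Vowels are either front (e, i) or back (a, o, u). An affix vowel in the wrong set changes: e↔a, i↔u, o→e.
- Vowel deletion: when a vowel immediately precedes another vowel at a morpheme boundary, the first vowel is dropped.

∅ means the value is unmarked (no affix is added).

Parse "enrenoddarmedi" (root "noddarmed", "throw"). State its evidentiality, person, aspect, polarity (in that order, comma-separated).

inferred, 1st person, imperfective, negative

Segment: en-re-noddarmed-u.
evidentiality: -u → inferred.
person: re- → 1st person.
aspect: en- → imperfective.
polarity: ∅ → negative.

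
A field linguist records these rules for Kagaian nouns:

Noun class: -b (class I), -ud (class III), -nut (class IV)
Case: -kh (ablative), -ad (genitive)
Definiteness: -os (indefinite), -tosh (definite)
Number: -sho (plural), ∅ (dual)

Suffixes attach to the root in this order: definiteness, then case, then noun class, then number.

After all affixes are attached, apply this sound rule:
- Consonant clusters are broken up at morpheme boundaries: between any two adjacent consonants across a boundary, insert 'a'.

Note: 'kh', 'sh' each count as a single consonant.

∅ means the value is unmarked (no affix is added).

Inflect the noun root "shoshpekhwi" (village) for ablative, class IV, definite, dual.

shoshpekhwitoshakhanut

Attach definiteness definite -tosh → shoshpekhwitosh.
Attach case ablative -kh → shoshpekhwitoshkh.
Attach noun class class IV -nut → shoshpekhwitoshkhnut.
number = dual: zero marking, form stays shoshpekhwitoshkhnut.
Apply epenthesis: shoshpekhwitoshkhnut → shoshpekhwitoshakhanut.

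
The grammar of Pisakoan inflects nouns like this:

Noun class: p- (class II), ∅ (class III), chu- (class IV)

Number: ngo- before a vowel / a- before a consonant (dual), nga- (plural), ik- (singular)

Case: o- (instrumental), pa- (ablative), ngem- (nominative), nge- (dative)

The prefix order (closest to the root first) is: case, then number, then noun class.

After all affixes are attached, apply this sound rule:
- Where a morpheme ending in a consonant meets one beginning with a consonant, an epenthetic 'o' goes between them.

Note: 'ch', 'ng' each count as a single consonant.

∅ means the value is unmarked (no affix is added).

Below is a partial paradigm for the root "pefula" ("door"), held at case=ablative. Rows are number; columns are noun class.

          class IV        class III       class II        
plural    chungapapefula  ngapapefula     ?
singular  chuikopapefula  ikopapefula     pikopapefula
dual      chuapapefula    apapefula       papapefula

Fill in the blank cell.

Attach case ablative pa- → papefula.
Attach number plural nga- → ngapapefula.
Attach noun class class II p- → pngapapefula.
Apply epenthesis: pngapapefula → pongapapefula.

pongapapefula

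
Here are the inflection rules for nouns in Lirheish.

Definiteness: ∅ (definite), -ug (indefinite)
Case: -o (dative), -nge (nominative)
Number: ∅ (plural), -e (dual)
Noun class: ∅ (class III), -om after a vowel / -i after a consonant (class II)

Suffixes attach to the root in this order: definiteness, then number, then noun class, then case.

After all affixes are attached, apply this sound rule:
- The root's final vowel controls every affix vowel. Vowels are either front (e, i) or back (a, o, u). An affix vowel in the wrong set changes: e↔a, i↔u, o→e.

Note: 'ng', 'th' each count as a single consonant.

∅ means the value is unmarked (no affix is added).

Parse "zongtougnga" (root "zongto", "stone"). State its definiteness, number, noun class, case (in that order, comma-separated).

Segment: zongto-ug-nge.
definiteness: -ug → indefinite.
number: ∅ → plural.
noun class: ∅ → class III.
case: -nge → nominative.

indefinite, plural, class III, nominative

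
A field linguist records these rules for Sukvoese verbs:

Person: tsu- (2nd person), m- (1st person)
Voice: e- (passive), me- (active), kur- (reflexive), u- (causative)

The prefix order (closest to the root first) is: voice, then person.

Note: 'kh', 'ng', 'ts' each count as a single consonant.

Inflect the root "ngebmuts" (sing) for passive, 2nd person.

tsuengebmuts

Attach voice passive e- → engebmuts.
Attach person 2nd person tsu- → tsuengebmuts.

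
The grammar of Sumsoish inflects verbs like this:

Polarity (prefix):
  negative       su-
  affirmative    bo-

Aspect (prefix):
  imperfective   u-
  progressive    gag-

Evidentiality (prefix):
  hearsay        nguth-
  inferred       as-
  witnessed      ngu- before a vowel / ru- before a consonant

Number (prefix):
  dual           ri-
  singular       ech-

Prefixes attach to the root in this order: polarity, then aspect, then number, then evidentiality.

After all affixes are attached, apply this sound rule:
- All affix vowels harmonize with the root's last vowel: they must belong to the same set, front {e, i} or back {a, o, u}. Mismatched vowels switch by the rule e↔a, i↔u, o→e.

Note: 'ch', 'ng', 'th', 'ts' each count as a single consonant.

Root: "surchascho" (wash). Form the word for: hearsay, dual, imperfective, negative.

nguthruususurchascho

Attach polarity negative su- → susurchascho.
Attach aspect imperfective u- → ususurchascho.
Attach number dual ri- → riususurchascho.
Attach evidentiality hearsay nguth- → nguthriususurchascho.
Apply vowel harmony: nguthriususurchascho → nguthruususurchascho.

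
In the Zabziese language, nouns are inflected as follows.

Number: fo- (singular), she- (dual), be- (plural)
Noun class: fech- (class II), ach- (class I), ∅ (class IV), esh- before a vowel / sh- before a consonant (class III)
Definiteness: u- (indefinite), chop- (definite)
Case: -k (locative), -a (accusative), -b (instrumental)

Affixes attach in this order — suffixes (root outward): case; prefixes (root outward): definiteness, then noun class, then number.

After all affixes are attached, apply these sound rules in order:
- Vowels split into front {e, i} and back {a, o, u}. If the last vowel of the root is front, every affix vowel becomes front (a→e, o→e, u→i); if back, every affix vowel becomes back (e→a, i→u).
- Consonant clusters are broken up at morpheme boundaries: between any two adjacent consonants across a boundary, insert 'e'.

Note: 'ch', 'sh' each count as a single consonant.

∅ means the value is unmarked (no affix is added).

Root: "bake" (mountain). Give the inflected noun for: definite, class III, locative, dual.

sheshechepebakek

Attach definiteness definite chop- → chopbake.
Attach case locative -k → chopbakek.
Attach noun class class III sh- (before consonant 'ch') → shchopbakek.
Attach number dual she- → sheshchopbakek.
Apply vowel harmony: sheshchopbakek → sheshchepbakek.
Apply epenthesis: sheshchepbakek → sheshechepebakek.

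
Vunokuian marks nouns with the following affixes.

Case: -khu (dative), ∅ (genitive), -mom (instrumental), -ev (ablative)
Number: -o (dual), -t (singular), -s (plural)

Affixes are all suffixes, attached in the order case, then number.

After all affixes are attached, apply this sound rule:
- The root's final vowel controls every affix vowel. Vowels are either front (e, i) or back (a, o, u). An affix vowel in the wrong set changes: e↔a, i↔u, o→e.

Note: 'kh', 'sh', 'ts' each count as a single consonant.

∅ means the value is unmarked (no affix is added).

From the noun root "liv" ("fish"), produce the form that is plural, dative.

Attach case dative -khu → livkhu.
Attach number plural -s → livkhus.
Apply vowel harmony: livkhus → livkhis.

livkhis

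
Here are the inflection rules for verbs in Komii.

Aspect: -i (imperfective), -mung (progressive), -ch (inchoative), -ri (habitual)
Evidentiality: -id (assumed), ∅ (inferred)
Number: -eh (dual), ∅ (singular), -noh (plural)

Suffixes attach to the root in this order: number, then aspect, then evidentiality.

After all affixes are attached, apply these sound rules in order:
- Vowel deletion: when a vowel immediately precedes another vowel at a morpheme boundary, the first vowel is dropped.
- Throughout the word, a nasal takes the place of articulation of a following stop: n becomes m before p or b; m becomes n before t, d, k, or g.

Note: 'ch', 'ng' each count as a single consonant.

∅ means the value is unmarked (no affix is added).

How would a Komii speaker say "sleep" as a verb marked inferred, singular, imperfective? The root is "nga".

number = singular: zero marking, form stays nga.
Attach aspect imperfective -i → ngai.
evidentiality = inferred: zero marking, form stays ngai.
Apply vowel deletion: ngai → ngi.
Nasal assimilation: no change.

ngi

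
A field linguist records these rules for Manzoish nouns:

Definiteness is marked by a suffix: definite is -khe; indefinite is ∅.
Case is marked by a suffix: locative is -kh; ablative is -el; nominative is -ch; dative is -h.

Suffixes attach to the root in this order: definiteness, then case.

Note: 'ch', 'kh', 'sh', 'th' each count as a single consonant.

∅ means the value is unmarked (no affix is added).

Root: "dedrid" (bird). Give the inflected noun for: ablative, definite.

Attach definiteness definite -khe → dedridkhe.
Attach case ablative -el → dedridkheel.

dedridkheel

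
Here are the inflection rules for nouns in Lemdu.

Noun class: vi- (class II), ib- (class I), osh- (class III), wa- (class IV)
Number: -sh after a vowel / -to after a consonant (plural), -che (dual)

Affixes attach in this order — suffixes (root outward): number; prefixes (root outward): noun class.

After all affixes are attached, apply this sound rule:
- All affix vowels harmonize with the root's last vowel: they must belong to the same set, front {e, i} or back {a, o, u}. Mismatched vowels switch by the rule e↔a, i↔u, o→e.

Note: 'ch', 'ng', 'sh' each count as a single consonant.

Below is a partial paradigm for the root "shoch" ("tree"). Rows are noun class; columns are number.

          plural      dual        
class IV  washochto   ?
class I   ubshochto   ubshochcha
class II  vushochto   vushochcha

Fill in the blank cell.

washochcha

Attach number dual -che → shochche.
Attach noun class class IV wa- → washochche.
Apply vowel harmony: washochche → washochcha.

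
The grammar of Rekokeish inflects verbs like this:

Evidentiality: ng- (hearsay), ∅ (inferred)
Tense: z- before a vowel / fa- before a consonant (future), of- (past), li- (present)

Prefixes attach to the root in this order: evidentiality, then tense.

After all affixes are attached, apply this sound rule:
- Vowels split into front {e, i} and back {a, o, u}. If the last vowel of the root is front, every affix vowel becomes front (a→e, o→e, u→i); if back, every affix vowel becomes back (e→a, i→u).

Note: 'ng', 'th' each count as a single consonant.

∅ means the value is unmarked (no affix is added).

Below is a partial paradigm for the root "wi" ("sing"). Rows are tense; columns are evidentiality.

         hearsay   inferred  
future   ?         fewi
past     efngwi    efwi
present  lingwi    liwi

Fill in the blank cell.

Attach evidentiality hearsay ng- → ngwi.
Attach tense future fa- (before consonant 'ng') → fangwi.
Apply vowel harmony: fangwi → fengwi.

fengwi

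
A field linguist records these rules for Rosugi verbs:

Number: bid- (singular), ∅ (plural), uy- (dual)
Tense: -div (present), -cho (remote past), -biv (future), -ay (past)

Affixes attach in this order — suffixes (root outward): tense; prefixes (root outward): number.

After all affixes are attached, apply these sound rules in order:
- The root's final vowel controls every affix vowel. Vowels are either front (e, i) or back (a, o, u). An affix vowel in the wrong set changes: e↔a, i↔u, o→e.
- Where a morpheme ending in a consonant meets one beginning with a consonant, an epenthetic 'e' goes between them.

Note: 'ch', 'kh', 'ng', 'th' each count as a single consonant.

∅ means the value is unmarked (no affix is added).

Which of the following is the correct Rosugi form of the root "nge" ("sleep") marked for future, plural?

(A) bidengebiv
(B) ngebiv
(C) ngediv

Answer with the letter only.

Attach tense future -biv → ngebiv.
number = plural: zero marking, form stays ngebiv.
Vowel harmony: no change.
Epenthesis: no change.
So the correct form is ngebiv, option (B).
(C) ngediv is wrong: it uses present instead of future for tense.
(A) bidengebiv is wrong: it uses singular instead of plural for number.

B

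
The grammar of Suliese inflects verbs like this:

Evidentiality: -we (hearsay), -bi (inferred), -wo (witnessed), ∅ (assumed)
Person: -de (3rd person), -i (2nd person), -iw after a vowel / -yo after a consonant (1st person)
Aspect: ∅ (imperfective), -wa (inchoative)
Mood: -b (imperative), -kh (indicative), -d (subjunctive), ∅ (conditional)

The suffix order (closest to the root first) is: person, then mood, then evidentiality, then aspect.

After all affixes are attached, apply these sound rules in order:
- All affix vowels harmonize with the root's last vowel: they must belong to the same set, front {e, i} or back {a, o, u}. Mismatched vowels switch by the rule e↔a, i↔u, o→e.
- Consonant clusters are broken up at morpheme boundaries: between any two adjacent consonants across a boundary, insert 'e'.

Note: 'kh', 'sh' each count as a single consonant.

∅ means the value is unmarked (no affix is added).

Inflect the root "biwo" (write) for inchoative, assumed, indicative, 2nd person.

Attach person 2nd person -i → biwoi.
Attach mood indicative -kh → biwoikh.
evidentiality = assumed: zero marking, form stays biwoikh.
Attach aspect inchoative -wa → biwoikhwa.
Apply vowel harmony: biwoikhwa → biwoukhwa.
Apply epenthesis: biwoukhwa → biwoukhewa.

biwoukhewa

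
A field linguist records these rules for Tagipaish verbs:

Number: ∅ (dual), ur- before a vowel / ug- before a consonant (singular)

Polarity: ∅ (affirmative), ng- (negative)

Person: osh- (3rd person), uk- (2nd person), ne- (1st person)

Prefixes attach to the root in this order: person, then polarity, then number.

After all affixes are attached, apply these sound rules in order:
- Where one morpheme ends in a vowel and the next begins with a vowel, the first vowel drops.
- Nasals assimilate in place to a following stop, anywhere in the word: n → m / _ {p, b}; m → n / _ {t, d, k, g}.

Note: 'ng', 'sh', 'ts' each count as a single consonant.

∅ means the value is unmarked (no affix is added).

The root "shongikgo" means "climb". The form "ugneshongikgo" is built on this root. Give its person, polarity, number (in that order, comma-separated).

1st person, affirmative, singular

Segment: ug-ne-shongikgo.
person: ne- → 1st person.
polarity: ∅ → affirmative.
number: ur/ug- → singular.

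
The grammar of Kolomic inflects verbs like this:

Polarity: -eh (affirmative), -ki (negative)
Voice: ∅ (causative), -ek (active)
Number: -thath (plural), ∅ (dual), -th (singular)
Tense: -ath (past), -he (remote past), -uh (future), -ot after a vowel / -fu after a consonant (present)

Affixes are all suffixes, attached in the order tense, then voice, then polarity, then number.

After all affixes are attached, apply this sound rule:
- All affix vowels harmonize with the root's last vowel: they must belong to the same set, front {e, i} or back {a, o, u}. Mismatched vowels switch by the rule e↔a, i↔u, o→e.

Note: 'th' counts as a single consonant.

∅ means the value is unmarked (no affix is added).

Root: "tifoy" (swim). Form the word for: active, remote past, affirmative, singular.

Attach tense remote past -he → tifoyhe.
Attach voice active -ek → tifoyheek.
Attach polarity affirmative -eh → tifoyheekeh.
Attach number singular -th → tifoyheekehth.
Apply vowel harmony: tifoyheekehth → tifoyhaakahth.

tifoyhaakahth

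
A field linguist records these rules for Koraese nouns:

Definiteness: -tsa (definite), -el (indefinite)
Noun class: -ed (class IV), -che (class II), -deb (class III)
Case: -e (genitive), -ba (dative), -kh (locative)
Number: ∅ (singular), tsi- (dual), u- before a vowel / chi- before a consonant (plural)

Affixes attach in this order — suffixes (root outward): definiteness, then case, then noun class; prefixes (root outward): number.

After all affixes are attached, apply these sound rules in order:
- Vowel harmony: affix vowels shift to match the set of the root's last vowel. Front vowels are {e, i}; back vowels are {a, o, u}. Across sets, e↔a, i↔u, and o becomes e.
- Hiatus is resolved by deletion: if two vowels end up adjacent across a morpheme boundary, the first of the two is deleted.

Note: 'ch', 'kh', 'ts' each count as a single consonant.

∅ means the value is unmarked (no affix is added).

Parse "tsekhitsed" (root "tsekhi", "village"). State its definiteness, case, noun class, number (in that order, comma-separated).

definite, genitive, class IV, singular

Segment: tsekhi-tsa-e-ed.
definiteness: -tsa → definite.
case: -e → genitive.
noun class: -ed → class IV.
number: ∅ → singular.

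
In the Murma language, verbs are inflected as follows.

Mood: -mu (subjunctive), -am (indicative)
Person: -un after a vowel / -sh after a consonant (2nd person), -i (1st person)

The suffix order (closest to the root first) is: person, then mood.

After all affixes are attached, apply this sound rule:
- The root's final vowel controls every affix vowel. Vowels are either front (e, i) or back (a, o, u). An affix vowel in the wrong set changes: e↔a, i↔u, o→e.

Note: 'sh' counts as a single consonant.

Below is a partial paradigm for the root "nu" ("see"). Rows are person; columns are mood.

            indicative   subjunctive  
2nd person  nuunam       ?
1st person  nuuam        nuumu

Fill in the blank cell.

nuunmu

Attach person 2nd person -un (after vowel 'u') → nuun.
Attach mood subjunctive -mu → nuunmu.
Vowel harmony: no change.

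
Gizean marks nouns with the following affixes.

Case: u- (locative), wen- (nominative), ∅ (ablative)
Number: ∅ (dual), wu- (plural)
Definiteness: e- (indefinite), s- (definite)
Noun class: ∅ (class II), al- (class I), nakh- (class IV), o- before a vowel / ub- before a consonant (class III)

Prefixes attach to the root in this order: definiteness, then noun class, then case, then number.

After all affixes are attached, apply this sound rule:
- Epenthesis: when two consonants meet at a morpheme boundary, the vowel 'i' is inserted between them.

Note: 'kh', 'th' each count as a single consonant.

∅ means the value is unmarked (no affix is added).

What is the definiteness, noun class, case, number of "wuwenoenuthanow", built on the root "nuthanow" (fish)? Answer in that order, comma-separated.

Segment: wu-wen-o-e-nuthanow.
definiteness: e- → indefinite.
noun class: o/ub- → class III.
case: wen- → nominative.
number: wu- → plural.

indefinite, class III, nominative, plural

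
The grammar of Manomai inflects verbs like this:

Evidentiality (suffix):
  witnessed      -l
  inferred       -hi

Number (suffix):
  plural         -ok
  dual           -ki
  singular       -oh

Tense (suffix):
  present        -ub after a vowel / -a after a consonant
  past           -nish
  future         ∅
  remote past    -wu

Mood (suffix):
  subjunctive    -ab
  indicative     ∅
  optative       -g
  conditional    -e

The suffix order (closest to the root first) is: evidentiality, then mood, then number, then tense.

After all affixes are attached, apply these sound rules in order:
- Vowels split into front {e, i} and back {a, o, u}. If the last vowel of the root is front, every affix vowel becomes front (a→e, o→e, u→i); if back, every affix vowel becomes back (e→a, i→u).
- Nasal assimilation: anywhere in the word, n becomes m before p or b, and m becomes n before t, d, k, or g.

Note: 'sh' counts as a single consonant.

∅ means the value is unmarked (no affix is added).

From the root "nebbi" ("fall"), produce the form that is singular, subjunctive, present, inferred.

Attach evidentiality inferred -hi → nebbihi.
Attach mood subjunctive -ab → nebbihiab.
Attach number singular -oh → nebbihiaboh.
Attach tense present -a (after consonant 'h') → nebbihiaboha.
Apply vowel harmony: nebbihiaboha → nebbihiebehe.
Nasal assimilation: no change.

nebbihiebehe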